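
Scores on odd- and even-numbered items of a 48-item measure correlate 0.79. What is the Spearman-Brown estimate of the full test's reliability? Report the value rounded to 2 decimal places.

The full test is twice the length of either half (n = 2).
r_full = 2(0.79) / (1 + 0.79)
       = 1.5800 / 1.7900 = 0.8827

0.88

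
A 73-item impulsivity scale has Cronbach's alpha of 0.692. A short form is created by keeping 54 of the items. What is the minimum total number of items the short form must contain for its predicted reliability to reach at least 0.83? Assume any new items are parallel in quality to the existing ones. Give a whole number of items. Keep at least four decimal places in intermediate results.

159

Short-form reliability: n = 54/73 = 0.7397; r_54 = n·r/(1+(n−1)r) ≈ 0.6243
Length factor from the short form to reach 0.83: n' = 0.83(1 − 0.6243) / [0.6243(1 − 0.83)] ≈ 2.9382
Total items = 2.9382 × 54 = 158.66, rounded up to 159.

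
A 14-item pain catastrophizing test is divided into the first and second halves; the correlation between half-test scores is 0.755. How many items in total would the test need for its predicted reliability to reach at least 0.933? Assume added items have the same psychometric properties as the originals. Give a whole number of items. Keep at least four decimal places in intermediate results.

32

r_full = 2(0.755)/(1 + 0.755) = 0.8604
n = r_tgt(1 − r_full) / [r_full(1 − r_tgt)] = 0.933 × 0.1396 / (0.8604 × 0.067) ≈ 2.2594
Required items = 2.2594 × 14 = 31.63, so 32 items.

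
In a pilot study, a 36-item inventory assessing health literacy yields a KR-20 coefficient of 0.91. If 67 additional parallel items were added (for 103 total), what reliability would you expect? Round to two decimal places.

Length ratio n = 103/36 = 2.8611
By Spearman-Brown, r_new = n r / (1 + (n − 1) r).
r_new = (2.8611 × 0.91) / (1 + (2.8611 − 1) × 0.91)
     = 2.6036 / 2.6936 = 0.9666

0.97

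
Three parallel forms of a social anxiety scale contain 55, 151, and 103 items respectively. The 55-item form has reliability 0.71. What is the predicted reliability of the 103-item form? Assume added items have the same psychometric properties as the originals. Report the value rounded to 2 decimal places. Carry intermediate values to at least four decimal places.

Only the ratio of lengths matters: n = 103/55 = 1.8727
r_{103} = n·r / (1 + (n − 1)·r) = 1.3296 / 1.6196 ≈ 0.8209

0.82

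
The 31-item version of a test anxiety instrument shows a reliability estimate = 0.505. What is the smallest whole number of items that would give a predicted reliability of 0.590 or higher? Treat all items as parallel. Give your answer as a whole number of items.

n = 0.590(1 − 0.505) / [0.505(1 − 0.590)]
  = 0.292050 / 0.207050 = 1.4105
1.4105 × 31 = 43.73 → 44 items

44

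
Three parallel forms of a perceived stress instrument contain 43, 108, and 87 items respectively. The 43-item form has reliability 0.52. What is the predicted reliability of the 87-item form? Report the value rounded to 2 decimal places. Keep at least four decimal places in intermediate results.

0.69

Only the ratio of lengths matters: n = 87/43 = 2.0233
r_{87} = n·r / (1 + (n − 1)·r) = 1.0521 / 1.5321 ≈ 0.6867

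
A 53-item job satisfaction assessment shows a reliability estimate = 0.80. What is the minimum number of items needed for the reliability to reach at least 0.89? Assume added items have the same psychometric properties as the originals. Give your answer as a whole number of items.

108

Invert Spearman-Brown to solve for n:
n = r_target (1 − r_old) / [ r_old (1 − r_target) ]
n = 0.89 × (1 − 0.80) / [ 0.80 × (1 − 0.89) ]
  = 0.1780 / 0.0880 = 2.0227
2.0227 × 53 = 107.20 → 108 items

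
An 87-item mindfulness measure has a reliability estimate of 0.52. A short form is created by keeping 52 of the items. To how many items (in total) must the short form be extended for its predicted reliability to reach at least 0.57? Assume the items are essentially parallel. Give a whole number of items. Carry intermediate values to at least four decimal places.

First, r for the 52-item form: n = 52/87 = 0.5977, so r_52 = 0.5977·0.52/(1 + (0.5977 − 1)·0.52) = 0.3930
Length factor from the short form to reach 0.57: n' = 0.57(1 − 0.3930) / [0.3930(1 − 0.57)] ≈ 2.0474
Total items = 2.0474 × 52 = 106.46, rounded up to 107.

107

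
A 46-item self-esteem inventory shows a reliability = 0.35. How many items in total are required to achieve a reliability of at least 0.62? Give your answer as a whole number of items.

140

Invert Spearman-Brown to solve for n:
n = r_target (1 − r_old) / [ r_old (1 − r_target) ]
n = 0.62(1 − 0.35) / [0.35(1 − 0.62)]
  = 0.4030 / 0.1330 = 3.0301
Items needed = n × 46 = 3.0301 × 46 ≈ 139.38 → round up to 140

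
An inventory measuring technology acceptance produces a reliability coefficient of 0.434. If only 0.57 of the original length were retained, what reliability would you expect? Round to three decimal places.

Spearman-Brown: r_new = n·r / (1 + (n − 1)·r)
r_new = 0.57·0.434 / [1 + (0.57 − 1)·0.434]
     = 0.2474 / 0.8134 = 0.3042

0.304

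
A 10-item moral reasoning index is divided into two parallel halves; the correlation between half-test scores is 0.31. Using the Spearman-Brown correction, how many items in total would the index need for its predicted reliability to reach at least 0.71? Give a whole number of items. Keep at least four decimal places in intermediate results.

28

r_full = 2(0.31)/(1 + 0.31) = 0.4733
n = r_tgt(1 − r_full) / [r_full(1 − r_tgt)] = 0.71 × 0.5267 / (0.4733 × 0.29) ≈ 2.7245
Required items = 2.7245 × 10 = 27.24, so 28 items.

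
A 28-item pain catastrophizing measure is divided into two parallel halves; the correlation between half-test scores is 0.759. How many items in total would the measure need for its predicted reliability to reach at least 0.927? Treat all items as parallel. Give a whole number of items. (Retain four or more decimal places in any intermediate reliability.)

57

r_full = 2(0.759)/(1 + 0.759) = 0.8630
n = r_tgt(1 − r_full) / [r_full(1 − r_tgt)] = 0.927 × 0.1370 / (0.8630 × 0.073) ≈ 2.0159
Required items = 2.0159 × 28 = 56.45, so 57 items.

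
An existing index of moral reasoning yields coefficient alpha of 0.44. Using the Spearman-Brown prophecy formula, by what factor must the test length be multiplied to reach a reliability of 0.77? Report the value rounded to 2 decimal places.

4.26

Invert Spearman-Brown to solve for n:
n = r*(1 − r) / [ r (1 − r*) ]
n = 0.77(1 − 0.44) / [0.44(1 − 0.77)]
n = 0.4312 / 0.1012 ≈ 4.2609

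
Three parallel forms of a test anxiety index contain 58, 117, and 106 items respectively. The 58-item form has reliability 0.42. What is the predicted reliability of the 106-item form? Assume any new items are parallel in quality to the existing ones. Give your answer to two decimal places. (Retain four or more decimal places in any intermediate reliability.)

The 117-item form is not needed; work directly from the 58-item form with n = 106/58 = 1.8276.
r_{106} = n·r / (1 + (n − 1)·r) = 0.7676 / 1.3476 ≈ 0.5696

0.57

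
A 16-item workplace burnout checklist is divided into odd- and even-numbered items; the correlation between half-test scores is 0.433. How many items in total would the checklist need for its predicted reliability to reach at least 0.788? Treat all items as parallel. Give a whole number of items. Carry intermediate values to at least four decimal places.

39

Corrected full-test reliability: r_full = 2 × 0.433 / (1 + 0.433) ≈ 0.6043
n = r_tgt(1 − r_full) / [r_full(1 − r_tgt)] = 0.788 × 0.3957 / (0.6043 × 0.212) ≈ 2.4339
Items = 2.4339 × 16 ≈ 38.94 → 39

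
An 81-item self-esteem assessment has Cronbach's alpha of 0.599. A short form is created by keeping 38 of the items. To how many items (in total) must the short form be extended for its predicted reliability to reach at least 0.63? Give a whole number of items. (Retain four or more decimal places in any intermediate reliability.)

Short-form reliability: n = 38/81 = 0.4691; r_38 = n·r/(1+(n−1)r) ≈ 0.4120
Length factor from the short form to reach 0.63: n' = 0.63(1 − 0.4120) / [0.4120(1 − 0.63)] ≈ 2.4301
Total items = 2.4301 × 38 = 92.34, rounded up to 93.

93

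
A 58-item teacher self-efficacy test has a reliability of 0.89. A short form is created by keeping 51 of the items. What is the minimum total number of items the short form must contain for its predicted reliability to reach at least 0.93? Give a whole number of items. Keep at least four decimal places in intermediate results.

96

Short-form reliability: n = 51/58 = 0.8793; r_51 = n·r/(1+(n−1)r) ≈ 0.8768
Length factor from the short form to reach 0.93: n' = 0.93(1 − 0.8768) / [0.8768(1 − 0.93)] ≈ 1.8668
Total items = 1.8668 × 51 = 95.21, rounded up to 96.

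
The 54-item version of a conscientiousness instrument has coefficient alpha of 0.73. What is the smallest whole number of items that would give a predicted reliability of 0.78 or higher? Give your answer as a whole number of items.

71

n = [0.78 × 0.27] / [0.73 × 0.22]
n = 0.2106 / 0.1606 ≈ 1.3113
Items needed = n × 54 = 1.3113 × 54 ≈ 70.81 → round up to 71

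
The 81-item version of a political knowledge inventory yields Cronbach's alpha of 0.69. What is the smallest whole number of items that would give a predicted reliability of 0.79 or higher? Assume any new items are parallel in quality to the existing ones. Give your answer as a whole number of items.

137

n = 0.79 × (1 − 0.69) / [ 0.69 × (1 − 0.79) ]
n = 0.2449 / 0.1449 ≈ 1.6901
Items needed = n × 81 = 1.6901 × 81 ≈ 136.90 → round up to 137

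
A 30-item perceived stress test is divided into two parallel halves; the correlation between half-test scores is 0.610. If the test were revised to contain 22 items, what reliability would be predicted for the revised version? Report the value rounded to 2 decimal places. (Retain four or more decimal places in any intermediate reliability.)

0.70

Spearman-Brown correction (n = 2): r_full = 2·0.610/(1 + 0.610) = 0.7578
Then adjust to 22 items: n = 22/30 = 0.7333
r_new = n·r_full / (1 + (n − 1)·r_full) = 0.5557 / 0.7979 ≈ 0.6965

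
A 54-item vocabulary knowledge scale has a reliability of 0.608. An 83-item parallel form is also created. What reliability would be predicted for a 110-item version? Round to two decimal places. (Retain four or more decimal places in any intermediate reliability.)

0.76

Only the ratio of lengths matters: n = 110/54 = 2.0370
r_{110} = n·r / (1 + (n − 1)·r) = 1.2385 / 1.6305 ≈ 0.7596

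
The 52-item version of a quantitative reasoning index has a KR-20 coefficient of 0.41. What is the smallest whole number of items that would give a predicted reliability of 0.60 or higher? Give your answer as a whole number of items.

Invert Spearman-Brown to solve for n:
n = r*(1 − r) / [ r (1 − r*) ]
n = [0.60 × 0.59] / [0.41 × 0.40]
n = 0.3540 / 0.1640 ≈ 2.1585
So the test needs 2.1585 × 52 ≈ 112.24 items; rounding up, 113.

113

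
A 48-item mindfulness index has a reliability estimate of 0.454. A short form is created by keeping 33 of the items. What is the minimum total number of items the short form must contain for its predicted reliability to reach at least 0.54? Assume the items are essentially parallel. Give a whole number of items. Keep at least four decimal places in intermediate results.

68

First, r for the 33-item form: n = 33/48 = 0.6875, so r_33 = 0.6875·0.454/(1 + (0.6875 − 1)·0.454) = 0.3637
Length factor from the short form to reach 0.54: n' = 0.54(1 − 0.3637) / [0.3637(1 − 0.54)] ≈ 2.0538
Total items = 2.0538 × 33 = 67.78, rounded up to 68.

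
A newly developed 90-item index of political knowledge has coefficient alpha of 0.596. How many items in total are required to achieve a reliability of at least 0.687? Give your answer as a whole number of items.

n = [0.687 × 0.404] / [0.596 × 0.313]
n = 0.277548 / 0.186548 ≈ 1.4878
Items needed = n × 90 = 1.4878 × 90 ≈ 133.90 → round up to 134

134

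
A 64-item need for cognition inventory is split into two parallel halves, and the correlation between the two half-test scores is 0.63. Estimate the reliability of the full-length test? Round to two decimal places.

0.77

r_full = 2(0.63) / (1 + 0.63)
r_full = 1.2600 / 1.6300 ≈ 0.7730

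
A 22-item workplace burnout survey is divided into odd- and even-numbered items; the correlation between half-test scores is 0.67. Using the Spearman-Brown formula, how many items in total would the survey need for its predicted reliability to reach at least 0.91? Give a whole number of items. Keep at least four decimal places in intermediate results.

55

r_full = 2(0.67)/(1 + 0.67) = 0.8024
n = r_tgt(1 − r_full) / [r_full(1 − r_tgt)] = 0.91 × 0.1976 / (0.8024 × 0.09) ≈ 2.4900
Items = 2.4900 × 22 ≈ 54.78 → 55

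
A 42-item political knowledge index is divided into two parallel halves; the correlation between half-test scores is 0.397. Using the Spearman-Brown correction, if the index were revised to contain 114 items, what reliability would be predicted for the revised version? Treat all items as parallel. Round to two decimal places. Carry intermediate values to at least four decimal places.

0.78

Spearman-Brown correction (n = 2): r_full = 2·0.397/(1 + 0.397) = 0.5684
Length factor from 42 to 114 items: n = 114/42 = 2.7143
r_new = n·r_full / (1 + (n − 1)·r_full) = 1.5428 / 1.9744 ≈ 0.7814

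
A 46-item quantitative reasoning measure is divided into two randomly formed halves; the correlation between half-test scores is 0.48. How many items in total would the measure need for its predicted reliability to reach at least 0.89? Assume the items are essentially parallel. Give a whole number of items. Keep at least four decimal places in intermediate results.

202

r_full = 2(0.48)/(1 + 0.48) = 0.6486
n = r_tgt(1 − r_full) / [r_full(1 − r_tgt)] = 0.89 × 0.3514 / (0.6486 × 0.11) ≈ 4.3835
Required items = 4.3835 × 46 = 201.64, so 202 items.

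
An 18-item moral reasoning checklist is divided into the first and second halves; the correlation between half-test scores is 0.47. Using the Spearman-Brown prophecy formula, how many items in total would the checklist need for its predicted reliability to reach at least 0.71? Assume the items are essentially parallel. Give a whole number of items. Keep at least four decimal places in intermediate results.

r_full = 2(0.47)/(1 + 0.47) = 0.6395
n = r_tgt(1 − r_full) / [r_full(1 − r_tgt)] = 0.71 × 0.3605 / (0.6395 × 0.29) ≈ 1.3801
Required items = 1.3801 × 18 = 24.84, so 25 items.

25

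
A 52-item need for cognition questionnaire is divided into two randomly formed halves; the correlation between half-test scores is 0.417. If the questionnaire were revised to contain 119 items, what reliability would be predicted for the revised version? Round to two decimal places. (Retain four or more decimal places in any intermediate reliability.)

Spearman-Brown correction (n = 2): r_full = 2·0.417/(1 + 0.417) = 0.5886
Length factor from 52 to 119 items: n = 119/52 = 2.2885
r_new = n·r_full / (1 + (n − 1)·r_full) = 1.3470 / 1.7584 ≈ 0.7660

0.77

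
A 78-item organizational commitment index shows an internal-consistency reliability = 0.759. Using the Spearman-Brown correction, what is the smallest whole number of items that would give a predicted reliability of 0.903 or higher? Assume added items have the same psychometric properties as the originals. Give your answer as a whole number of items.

231

Rearranging the Spearman-Brown formula for n,
n = r*(1 − r) / [ r (1 − r*) ]
n = 0.903(1 − 0.759) / [0.759(1 − 0.903)]
  = 0.217623 / 0.073623 = 2.9559
So the test needs 2.9559 × 78 ≈ 230.56 items; rounding up, 231.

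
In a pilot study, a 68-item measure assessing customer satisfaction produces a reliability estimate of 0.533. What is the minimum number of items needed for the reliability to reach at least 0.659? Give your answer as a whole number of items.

116

n = [0.659 × 0.467] / [0.533 × 0.341]
  = 0.307753 / 0.181753 = 1.6932
1.6932 × 68 = 115.14 → 116 items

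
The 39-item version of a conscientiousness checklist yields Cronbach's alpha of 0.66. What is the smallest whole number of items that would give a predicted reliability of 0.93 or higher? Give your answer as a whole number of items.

Rearranging the Spearman-Brown formula for n,
n = r*(1 − r) / [ r (1 − r*) ]
n = 0.93 × (1 − 0.66) / [ 0.66 × (1 − 0.93) ]
n = 0.3162 / 0.0462 ≈ 6.8442
So the test needs 6.8442 × 39 ≈ 266.92 items; rounding up, 267.

267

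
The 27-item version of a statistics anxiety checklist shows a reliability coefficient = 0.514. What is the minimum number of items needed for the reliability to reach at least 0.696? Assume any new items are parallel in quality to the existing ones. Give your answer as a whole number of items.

n = 0.696 × (1 − 0.514) / [ 0.514 × (1 − 0.696) ]
  = 0.338256 / 0.156256 = 2.1648
2.1648 × 27 = 58.45 → 59 items

59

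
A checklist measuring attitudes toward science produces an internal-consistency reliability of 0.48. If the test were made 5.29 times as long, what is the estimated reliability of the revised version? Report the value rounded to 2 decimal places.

0.83

r_new = 5.29·0.48 / [1 + (5.29 − 1)·0.48]
     = 2.5392 / 3.0592 = 0.8300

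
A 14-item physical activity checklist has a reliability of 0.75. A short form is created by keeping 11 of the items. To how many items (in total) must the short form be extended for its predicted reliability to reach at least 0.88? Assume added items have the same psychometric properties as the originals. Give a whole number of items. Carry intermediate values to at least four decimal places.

35

Short-form reliability: n = 11/14 = 0.7857; r_11 = n·r/(1+(n−1)r) ≈ 0.7021
Length factor from the short form to reach 0.88: n' = 0.88(1 − 0.7021) / [0.7021(1 − 0.88)] ≈ 3.1115
Items = 3.1115 × 11 ≈ 34.23 → 35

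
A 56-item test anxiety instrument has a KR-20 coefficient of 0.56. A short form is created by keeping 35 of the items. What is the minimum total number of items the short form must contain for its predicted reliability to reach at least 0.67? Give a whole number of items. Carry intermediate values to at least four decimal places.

90

First, r for the 35-item form: n = 35/56 = 0.6250, so r_35 = 0.6250·0.56/(1 + (0.6250 − 1)·0.56) = 0.4430
Then solve for n' with r_old = 0.4430, r_target = 0.67: n' = 0.67(1 − 0.4430)/[0.4430(1 − 0.67)] = 2.5528
Total items = 2.5528 × 35 = 89.35, rounded up to 90.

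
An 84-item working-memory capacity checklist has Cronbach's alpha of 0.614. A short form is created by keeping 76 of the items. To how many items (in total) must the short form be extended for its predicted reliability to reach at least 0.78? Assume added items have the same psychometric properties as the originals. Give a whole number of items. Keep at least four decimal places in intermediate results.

First, r for the 76-item form: n = 76/84 = 0.9048, so r_76 = 0.9048·0.614/(1 + (0.9048 − 1)·0.614) = 0.5900
Length factor from the short form to reach 0.78: n' = 0.78(1 − 0.5900) / [0.5900(1 − 0.78)] ≈ 2.4638
Items = 2.4638 × 76 ≈ 187.25 → 188

188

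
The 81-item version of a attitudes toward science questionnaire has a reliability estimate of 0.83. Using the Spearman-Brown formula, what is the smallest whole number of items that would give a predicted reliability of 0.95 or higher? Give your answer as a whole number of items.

Rearranging the Spearman-Brown formula for n,
n = r_target (1 − r_old) / [ r_old (1 − r_target) ]
n = [0.95 × 0.17] / [0.83 × 0.05]
n = 0.1615 / 0.0415 ≈ 3.8916
3.8916 × 81 = 315.22 → 316 items

316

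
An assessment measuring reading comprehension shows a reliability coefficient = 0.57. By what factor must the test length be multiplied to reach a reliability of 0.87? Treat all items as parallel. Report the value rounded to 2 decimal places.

5.05

Invert Spearman-Brown to solve for n:
n = r*(1 − r) / [ r (1 − r*) ]
n = 0.87(1 − 0.57) / [0.57(1 − 0.87)]
n = 0.3741 / 0.0741 ≈ 5.0486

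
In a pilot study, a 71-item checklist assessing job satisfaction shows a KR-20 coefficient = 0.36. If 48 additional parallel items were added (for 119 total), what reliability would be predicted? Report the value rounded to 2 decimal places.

0.49

n = 119/71 = 1.6761
By Spearman-Brown, r_new = n r / (1 + (n − 1) r).
r_new = 1.6761·0.36 / [1 + (1.6761 − 1)·0.36]
     = 0.6034 / 1.2434 = 0.4853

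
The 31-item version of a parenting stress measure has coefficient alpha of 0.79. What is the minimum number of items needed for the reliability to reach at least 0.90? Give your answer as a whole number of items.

Invert Spearman-Brown to solve for n:
n = r_target (1 − r_old) / [ r_old (1 − r_target) ]
n = 0.90 × (1 − 0.79) / [ 0.79 × (1 − 0.90) ]
  = 0.1890 / 0.0790 = 2.3924
2.3924 × 31 = 74.16 → 75 items

75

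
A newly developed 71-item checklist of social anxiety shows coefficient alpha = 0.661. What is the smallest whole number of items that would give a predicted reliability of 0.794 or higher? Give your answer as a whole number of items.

Rearranging the Spearman-Brown formula for n,
n = r_target (1 − r_old) / [ r_old (1 − r_target) ]
n = [0.794 × 0.339] / [0.661 × 0.206]
  = 0.269166 / 0.136166 = 1.9767
1.9767 × 71 = 140.35 → 141 items

141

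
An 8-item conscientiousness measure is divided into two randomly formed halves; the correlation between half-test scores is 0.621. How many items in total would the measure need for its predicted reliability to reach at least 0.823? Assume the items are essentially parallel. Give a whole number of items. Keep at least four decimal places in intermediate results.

Corrected full-test reliability: r_full = 2 × 0.621 / (1 + 0.621) ≈ 0.7662
n = r_tgt(1 − r_full) / [r_full(1 − r_tgt)] = 0.823 × 0.2338 / (0.7662 × 0.177) ≈ 1.4188
Items = 1.4188 × 8 ≈ 11.35 → 12

12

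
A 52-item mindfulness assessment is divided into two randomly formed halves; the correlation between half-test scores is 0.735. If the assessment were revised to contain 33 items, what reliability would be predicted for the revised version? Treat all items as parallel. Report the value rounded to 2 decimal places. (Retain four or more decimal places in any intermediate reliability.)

0.78

Full-test reliability from the split-half r: r_full = 2(0.735)/(1 + 0.735) = 0.8473
Then adjust to 33 items: n = 33/52 = 0.6346
r_new = n·r_full / (1 + (n − 1)·r_full) = 0.5377 / 0.6904 ≈ 0.7788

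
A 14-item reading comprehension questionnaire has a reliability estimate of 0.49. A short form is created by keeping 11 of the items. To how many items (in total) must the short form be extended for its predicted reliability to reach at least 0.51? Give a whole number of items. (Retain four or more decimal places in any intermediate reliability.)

16

Short-form reliability: n = 11/14 = 0.7857; r_11 = n·r/(1+(n−1)r) ≈ 0.4302
Then solve for n' with r_old = 0.4302, r_target = 0.51: n' = 0.51(1 − 0.4302)/[0.4302(1 − 0.51)] = 1.3786
Items = 1.3786 × 11 ≈ 15.16 → 16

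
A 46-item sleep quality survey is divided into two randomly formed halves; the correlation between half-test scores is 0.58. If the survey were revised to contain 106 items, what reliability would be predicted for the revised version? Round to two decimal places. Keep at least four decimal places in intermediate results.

0.86

Spearman-Brown correction (n = 2): r_full = 2·0.58/(1 + 0.58) = 0.7342
Length factor from 46 to 106 items: n = 106/46 = 2.3043
r_new = n·r_full / (1 + (n − 1)·r_full) = 1.6918 / 1.9576 ≈ 0.8642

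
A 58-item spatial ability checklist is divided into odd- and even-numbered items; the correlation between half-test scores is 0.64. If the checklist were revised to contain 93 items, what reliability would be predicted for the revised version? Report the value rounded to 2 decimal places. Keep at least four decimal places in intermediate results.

0.85

Full-test reliability from the split-half r: r_full = 2(0.64)/(1 + 0.64) = 0.7805
Length factor from 58 to 93 items: n = 93/58 = 1.6034
r_new = n·r_full / (1 + (n − 1)·r_full) = 1.2515 / 1.4710 ≈ 0.8508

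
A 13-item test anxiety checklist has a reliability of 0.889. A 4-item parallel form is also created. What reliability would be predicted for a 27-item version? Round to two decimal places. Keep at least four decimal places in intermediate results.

0.94

Only the ratio of lengths matters: n = 27/13 = 2.0769
r_{27} = n·r / (1 + (n − 1)·r) = 1.8464 / 1.9574 ≈ 0.9433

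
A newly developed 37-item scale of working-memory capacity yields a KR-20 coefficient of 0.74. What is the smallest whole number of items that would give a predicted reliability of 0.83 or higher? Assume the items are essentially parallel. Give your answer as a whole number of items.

64

n = 0.83 × (1 − 0.74) / [ 0.74 × (1 − 0.83) ]
  = 0.2158 / 0.1258 = 1.7154
Items needed = n × 37 = 1.7154 × 37 ≈ 63.47 → round up to 64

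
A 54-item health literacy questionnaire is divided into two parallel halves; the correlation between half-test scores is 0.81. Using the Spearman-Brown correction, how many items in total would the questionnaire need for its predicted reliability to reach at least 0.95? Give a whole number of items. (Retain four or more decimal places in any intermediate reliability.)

Corrected full-test reliability: r_full = 2 × 0.81 / (1 + 0.81) ≈ 0.8950
n = r_tgt(1 − r_full) / [r_full(1 − r_tgt)] = 0.95 × 0.1050 / (0.8950 × 0.05) ≈ 2.2291
Required items = 2.2291 × 54 = 120.37, so 121 items.

121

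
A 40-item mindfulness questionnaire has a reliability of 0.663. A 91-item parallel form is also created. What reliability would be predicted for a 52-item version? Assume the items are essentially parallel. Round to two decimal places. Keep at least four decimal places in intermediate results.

The 91-item form is not needed; work directly from the 40-item form with n = 52/40 = 1.3000.
r_{52} = n·r / (1 + (n − 1)·r) = 0.8619 / 1.1989 ≈ 0.7189

0.72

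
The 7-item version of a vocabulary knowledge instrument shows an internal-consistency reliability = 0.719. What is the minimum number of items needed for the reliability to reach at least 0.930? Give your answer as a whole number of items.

37

Spearman-Brown solved for the length factor n:
n = r_target (1 − r_old) / [ r_old (1 − r_target) ]
n = 0.930(1 − 0.719) / [0.719(1 − 0.930)]
  = 0.261330 / 0.050330 = 5.1923
So the test needs 5.1923 × 7 ≈ 36.35 items; rounding up, 37.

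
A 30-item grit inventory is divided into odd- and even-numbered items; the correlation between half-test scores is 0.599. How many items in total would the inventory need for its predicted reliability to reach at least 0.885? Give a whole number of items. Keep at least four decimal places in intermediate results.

78

r_full = 2(0.599)/(1 + 0.599) = 0.7492
n = r_tgt(1 − r_full) / [r_full(1 − r_tgt)] = 0.885 × 0.2508 / (0.7492 × 0.115) ≈ 2.5762
Items = 2.5762 × 30 ≈ 77.29 → 78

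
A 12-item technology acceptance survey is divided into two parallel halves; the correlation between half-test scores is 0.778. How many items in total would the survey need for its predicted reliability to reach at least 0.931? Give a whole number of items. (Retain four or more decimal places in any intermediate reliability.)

24

Corrected full-test reliability: r_full = 2 × 0.778 / (1 + 0.778) ≈ 0.8751
Solve Spearman-Brown for n: n = 0.931(1 − 0.8751) / [0.8751(1 − 0.931)] = 1.9258
Items = 1.9258 × 12 ≈ 23.11 → 24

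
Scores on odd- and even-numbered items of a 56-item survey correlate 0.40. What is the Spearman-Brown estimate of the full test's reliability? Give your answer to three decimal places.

0.571

The full test is twice the length of either half (n = 2).
r_full = 2r_hh / (1 + r_hh) = 2 × 0.40 / (1 + 0.40)
       = 0.8000 / 1.4000 = 0.5714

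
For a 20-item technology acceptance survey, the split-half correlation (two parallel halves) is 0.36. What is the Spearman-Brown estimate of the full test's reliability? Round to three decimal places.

Each half is half the length of the full test, so the full test is n = 2 times a half.
r_full = 2(0.36) / (1 + 0.36)
       = 0.7200 / 1.3600 = 0.5294

0.529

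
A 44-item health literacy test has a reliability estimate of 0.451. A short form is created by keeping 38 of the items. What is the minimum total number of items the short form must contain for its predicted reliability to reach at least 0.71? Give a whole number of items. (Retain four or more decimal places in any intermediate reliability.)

132

First, r for the 38-item form: n = 38/44 = 0.8636, so r_38 = 0.8636·0.451/(1 + (0.8636 − 1)·0.451) = 0.4150
Length factor from the short form to reach 0.71: n' = 0.71(1 − 0.4150) / [0.4150(1 − 0.71)] ≈ 3.4512
Total items = 3.4512 × 38 = 131.15, rounded up to 132.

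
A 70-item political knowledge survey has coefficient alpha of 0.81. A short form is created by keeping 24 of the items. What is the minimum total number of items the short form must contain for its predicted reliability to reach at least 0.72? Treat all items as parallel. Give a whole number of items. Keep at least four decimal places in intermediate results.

43

Short-form reliability: n = 24/70 = 0.3429; r_24 = n·r/(1+(n−1)r) ≈ 0.5938
Length factor from the short form to reach 0.72: n' = 0.72(1 − 0.5938) / [0.5938(1 − 0.72)] ≈ 1.7590
Total items = 1.7590 × 24 = 42.22, rounded up to 43.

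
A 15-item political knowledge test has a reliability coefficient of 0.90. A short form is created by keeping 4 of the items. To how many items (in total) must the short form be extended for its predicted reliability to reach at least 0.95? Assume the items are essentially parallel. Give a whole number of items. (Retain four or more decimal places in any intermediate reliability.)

32

First, r for the 4-item form: n = 4/15 = 0.2667, so r_4 = 0.2667·0.90/(1 + (0.2667 − 1)·0.90) = 0.7059
Then solve for n' with r_old = 0.7059, r_target = 0.95: n' = 0.95(1 − 0.7059)/[0.7059(1 − 0.95)] = 7.9160
Items = 7.9160 × 4 ≈ 31.66 → 32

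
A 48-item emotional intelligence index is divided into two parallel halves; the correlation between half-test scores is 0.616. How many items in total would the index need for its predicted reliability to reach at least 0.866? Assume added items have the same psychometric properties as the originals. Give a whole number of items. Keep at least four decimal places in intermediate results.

97

Corrected full-test reliability: r_full = 2 × 0.616 / (1 + 0.616) ≈ 0.7624
Solve Spearman-Brown for n: n = 0.866(1 − 0.7624) / [0.7624(1 − 0.866)] = 2.0141
Required items = 2.0141 × 48 = 96.68, so 97 items.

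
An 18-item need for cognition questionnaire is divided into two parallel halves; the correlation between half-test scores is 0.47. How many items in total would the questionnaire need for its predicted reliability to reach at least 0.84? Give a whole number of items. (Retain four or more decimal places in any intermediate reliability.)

54

Corrected full-test reliability: r_full = 2 × 0.47 / (1 + 0.47) ≈ 0.6395
n = r_tgt(1 − r_full) / [r_full(1 − r_tgt)] = 0.84 × 0.3605 / (0.6395 × 0.16) ≈ 2.9595
Required items = 2.9595 × 18 = 53.27, so 54 items.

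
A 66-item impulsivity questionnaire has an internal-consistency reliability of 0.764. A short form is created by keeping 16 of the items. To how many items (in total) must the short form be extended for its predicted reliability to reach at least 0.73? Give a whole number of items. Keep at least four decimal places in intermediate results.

56

Short-form reliability: n = 16/66 = 0.2424; r_16 = n·r/(1+(n−1)r) ≈ 0.4397
Length factor from the short form to reach 0.73: n' = 0.73(1 − 0.4397) / [0.4397(1 − 0.73)] ≈ 3.4453
Total items = 3.4453 × 16 = 55.12, rounded up to 56.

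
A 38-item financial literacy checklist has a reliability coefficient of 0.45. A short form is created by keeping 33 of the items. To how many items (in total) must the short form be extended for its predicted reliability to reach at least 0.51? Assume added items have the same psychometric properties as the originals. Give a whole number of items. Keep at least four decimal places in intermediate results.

49

Short-form reliability: n = 33/38 = 0.8684; r_33 = n·r/(1+(n−1)r) ≈ 0.4154
Length factor from the short form to reach 0.51: n' = 0.51(1 − 0.4154) / [0.4154(1 − 0.51)] ≈ 1.4648
Items = 1.4648 × 33 ≈ 48.34 → 49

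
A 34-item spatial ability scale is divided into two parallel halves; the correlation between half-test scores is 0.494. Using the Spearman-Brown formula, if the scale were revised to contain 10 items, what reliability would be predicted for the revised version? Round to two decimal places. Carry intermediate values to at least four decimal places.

Full-test reliability from the split-half r: r_full = 2(0.494)/(1 + 0.494) = 0.6613
Length factor from 34 to 10 items: n = 10/34 = 0.2941
r_new = n·r_full / (1 + (n − 1)·r_full) = 0.1945 / 0.5332 ≈ 0.3648

0.36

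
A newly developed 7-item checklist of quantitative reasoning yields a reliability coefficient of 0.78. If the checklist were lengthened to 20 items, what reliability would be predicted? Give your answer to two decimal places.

0.91

n = 20/7 = 2.8571
Apply the Spearman-Brown prophecy formula, r' = nr / [1 + (n − 1)r]:
r_new = 2.8571·0.78 / [1 + (2.8571 − 1)·0.78]
r_new = 2.2285 / 2.4485 ≈ 0.9101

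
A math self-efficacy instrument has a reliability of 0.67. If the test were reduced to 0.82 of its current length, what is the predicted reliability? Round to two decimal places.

0.62

Apply the Spearman-Brown prophecy formula, r' = nr / [1 + (n − 1)r]:
r_new = (0.82 × 0.67) / (1 + (0.82 − 1) × 0.67)
     = 0.5494 / 0.8794 = 0.6247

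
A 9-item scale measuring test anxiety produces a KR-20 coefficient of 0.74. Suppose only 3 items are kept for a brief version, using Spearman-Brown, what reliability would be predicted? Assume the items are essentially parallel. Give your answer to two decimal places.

n = 3/9 = 0.3333
r_new = 0.3333·0.74 / [1 + (0.3333 − 1)·0.74]
r_new = 0.2466 / 0.5066 ≈ 0.4868

0.49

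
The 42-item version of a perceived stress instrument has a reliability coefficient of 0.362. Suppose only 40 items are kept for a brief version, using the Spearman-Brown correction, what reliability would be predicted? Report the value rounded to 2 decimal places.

0.35

Length ratio n = 40/42 = 0.9524
By Spearman-Brown, r_new = n r / (1 + (n − 1) r).
r_new = 0.9524·0.362 / [1 + (0.9524 − 1)·0.362]
     = 0.3448 / 0.9828 = 0.3508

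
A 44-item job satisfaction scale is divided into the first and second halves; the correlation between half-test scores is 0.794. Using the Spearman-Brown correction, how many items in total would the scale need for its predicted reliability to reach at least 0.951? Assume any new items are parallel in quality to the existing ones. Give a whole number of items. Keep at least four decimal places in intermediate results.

111

Corrected full-test reliability: r_full = 2 × 0.794 / (1 + 0.794) ≈ 0.8852
Solve Spearman-Brown for n: n = 0.951(1 − 0.8852) / [0.8852(1 − 0.951)] = 2.5170
Required items = 2.5170 × 44 = 110.75, so 111 items.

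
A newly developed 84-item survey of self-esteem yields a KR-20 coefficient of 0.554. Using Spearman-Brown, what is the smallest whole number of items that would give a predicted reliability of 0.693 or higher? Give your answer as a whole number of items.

Spearman-Brown solved for the length factor n:
n = r_target (1 − r_old) / [ r_old (1 − r_target) ]
n = 0.693 × (1 − 0.554) / [ 0.554 × (1 − 0.693) ]
n = 0.309078 / 0.170078 ≈ 1.8173
Items needed = n × 84 = 1.8173 × 84 ≈ 152.65 → round up to 153

153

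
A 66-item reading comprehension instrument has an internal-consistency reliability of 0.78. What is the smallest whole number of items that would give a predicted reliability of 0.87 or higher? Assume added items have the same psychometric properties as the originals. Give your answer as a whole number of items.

125

n = [0.87 × 0.22] / [0.78 × 0.13]
n = 0.1914 / 0.1014 ≈ 1.8876
Items needed = n × 66 = 1.8876 × 66 ≈ 124.58 → round up to 125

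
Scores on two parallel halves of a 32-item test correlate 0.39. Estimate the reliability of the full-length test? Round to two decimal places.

Each half is half the length of the full test, so the full test is n = 2 times a half.
r_full = 2r_hh / (1 + r_hh) = 2 × 0.39 / (1 + 0.39)
       = 0.7800 / 1.3900 = 0.5612

0.56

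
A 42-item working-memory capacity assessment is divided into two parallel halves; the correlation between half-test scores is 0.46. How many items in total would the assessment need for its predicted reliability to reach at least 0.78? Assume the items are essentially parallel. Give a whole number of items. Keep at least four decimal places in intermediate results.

88

r_full = 2(0.46)/(1 + 0.46) = 0.6301
n = r_tgt(1 − r_full) / [r_full(1 − r_tgt)] = 0.78 × 0.3699 / (0.6301 × 0.22) ≈ 2.0814
Items = 2.0814 × 42 ≈ 87.42 → 88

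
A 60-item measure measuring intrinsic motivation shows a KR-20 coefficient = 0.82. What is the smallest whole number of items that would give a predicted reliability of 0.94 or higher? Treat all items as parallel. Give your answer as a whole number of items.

207

Invert Spearman-Brown to solve for n:
n = r_target (1 − r_old) / [ r_old (1 − r_target) ]
n = 0.94(1 − 0.82) / [0.82(1 − 0.94)]
n = 0.1692 / 0.0492 ≈ 3.4390
So the test needs 3.4390 × 60 ≈ 206.34 items; rounding up, 207.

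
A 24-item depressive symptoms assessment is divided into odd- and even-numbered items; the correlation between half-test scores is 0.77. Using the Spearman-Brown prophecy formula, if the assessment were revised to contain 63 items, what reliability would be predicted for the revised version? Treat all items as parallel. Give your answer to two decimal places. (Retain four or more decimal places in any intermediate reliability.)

Spearman-Brown correction (n = 2): r_full = 2·0.77/(1 + 0.77) = 0.8701
Then adjust to 63 items: n = 63/24 = 2.6250
r_new = n·r_full / (1 + (n − 1)·r_full) = 2.2840 / 2.4139 ≈ 0.9462

0.95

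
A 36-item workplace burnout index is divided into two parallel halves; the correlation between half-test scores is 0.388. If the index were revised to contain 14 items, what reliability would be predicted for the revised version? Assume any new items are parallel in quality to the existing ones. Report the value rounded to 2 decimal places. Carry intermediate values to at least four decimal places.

Full-test reliability from the split-half r: r_full = 2(0.388)/(1 + 0.388) = 0.5591
Then adjust to 14 items: n = 14/36 = 0.3889
r_new = n·r_full / (1 + (n − 1)·r_full) = 0.2174 / 0.6583 ≈ 0.3302

0.33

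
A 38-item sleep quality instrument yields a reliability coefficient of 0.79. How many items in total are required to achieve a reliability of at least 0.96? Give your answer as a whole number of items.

243

Spearman-Brown solved for the length factor n:
n = r*(1 − r) / [ r (1 − r*) ]
n = [0.96 × 0.21] / [0.79 × 0.04]
n = 0.2016 / 0.0316 ≈ 6.3797
6.3797 × 38 = 242.43 → 243 items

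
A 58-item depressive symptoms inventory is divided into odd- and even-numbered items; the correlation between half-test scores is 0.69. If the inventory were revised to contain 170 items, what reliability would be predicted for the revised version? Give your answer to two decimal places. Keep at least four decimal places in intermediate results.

Full-test reliability from the split-half r: r_full = 2(0.69)/(1 + 0.69) = 0.8166
Length factor from 58 to 170 items: n = 170/58 = 2.9310
r_new = n·r_full / (1 + (n − 1)·r_full) = 2.3935 / 2.5769 ≈ 0.9288

0.93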